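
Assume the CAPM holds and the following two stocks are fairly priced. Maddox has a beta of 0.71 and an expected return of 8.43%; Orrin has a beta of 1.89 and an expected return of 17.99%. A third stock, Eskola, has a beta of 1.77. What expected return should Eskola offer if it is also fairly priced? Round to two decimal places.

17.02%

MRP (SML slope) = (17.99% − 8.43%) / (1.89 − 0.71) = 9.56% / 1.18 = 8.1017%
R_f (intercept) = 8.43% − 0.71 × 8.1017% = 2.6778%
E(R_Eskola) = R_f + β × MRP = 2.6778% + 1.77 × 8.1017% = 17.02%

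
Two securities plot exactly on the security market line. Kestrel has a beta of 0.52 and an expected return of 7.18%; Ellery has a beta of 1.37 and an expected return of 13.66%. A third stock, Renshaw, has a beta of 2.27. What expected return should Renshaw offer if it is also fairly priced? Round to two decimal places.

20.52%

MRP (SML slope) = (13.66% − 7.18%) / (1.37 − 0.52) = 6.48% / 0.85 = 7.6235%
R_f (intercept) = 7.18% − 0.52 × 7.6235% = 3.2158%
E(R_Renshaw) = R_f + β × MRP = 3.2158% + 2.27 × 7.6235% = 20.52%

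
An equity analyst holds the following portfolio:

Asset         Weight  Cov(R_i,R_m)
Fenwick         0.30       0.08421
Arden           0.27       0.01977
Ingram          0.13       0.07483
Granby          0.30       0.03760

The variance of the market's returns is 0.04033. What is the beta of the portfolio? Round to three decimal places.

1.280

β_Fenwick = 0.08421 / 0.04033 = 2.0880
β_Arden = 0.01977 / 0.04033 = 0.4902
β_Ingram = 0.07483 / 0.04033 = 1.8554
β_Granby = 0.03760 / 0.04033 = 0.9323
β_P = Σ w_i β_i = 0.30×2.0880 + 0.27×0.4902 + 0.13×1.8554 + 0.30×0.9323 = 1.2796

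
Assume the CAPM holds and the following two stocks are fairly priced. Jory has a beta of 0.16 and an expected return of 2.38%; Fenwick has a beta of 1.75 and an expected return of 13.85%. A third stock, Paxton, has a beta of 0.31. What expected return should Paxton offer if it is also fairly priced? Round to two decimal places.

3.46%

MRP (SML slope) = (13.85% − 2.38%) / (1.75 − 0.16) = 11.47% / 1.59 = 7.2138%
R_f (intercept) = 2.38% − 0.16 × 7.2138% = 1.2258%
E(R_Paxton) = R_f + β × MRP = 1.2258% + 0.31 × 7.2138% = 3.46%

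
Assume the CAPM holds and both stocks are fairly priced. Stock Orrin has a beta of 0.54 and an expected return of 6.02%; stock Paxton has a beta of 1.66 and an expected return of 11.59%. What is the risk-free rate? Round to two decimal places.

Both satisfy E(R) = R_f + β·MRP, so the slope of the SML is
MRP = (11.59% − 6.02%) / (1.66 − 0.54) = 5.57% / 1.12 = 4.9732%
R_f = E(R_Orrin) − β_Orrin·MRP = 6.02% − 0.54 × 4.9732% = 3.3345%

3.33%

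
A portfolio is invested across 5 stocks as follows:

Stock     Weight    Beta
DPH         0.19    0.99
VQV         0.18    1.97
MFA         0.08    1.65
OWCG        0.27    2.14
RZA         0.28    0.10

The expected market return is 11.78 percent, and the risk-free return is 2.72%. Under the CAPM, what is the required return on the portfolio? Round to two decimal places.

14.32%

β_P = Σ w_i β_i = 0.19×0.99 + 0.18×1.97 + 0.08×1.65 + 0.27×2.14 + 0.28×0.10 = 1.2805
MRP = 11.78% − 2.72% = 9.06%
E(R_P) = R_f + β_P × MRP = 2.72% + 1.2805 × 9.06% = 14.32%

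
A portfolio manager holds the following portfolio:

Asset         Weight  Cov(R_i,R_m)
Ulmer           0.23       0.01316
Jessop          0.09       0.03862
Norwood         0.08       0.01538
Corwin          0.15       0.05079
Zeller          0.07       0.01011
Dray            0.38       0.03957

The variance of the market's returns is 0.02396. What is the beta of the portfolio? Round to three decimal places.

β_Ulmer = 0.01316 / 0.02396 = 0.5492
β_Jessop = 0.03862 / 0.02396 = 1.6119
β_Norwood = 0.01538 / 0.02396 = 0.6419
β_Corwin = 0.05079 / 0.02396 = 2.1198
β_Zeller = 0.01011 / 0.02396 = 0.4220
β_Dray = 0.03957 / 0.02396 = 1.6515
β_P = Σ w_i β_i = 0.23×0.5492 + 0.09×1.6119 + 0.08×0.6419 + 0.15×2.1198 + 0.07×0.4220 + 0.38×1.6515 = 1.2978

1.298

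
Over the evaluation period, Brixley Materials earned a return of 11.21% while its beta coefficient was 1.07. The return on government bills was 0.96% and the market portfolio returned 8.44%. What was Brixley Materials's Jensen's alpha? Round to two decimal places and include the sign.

Market excess return = 8.44% − 0.96% = 7.48%
CAPM benchmark = R_f + β(R_m − R_f) = 0.96% + 1.07 × 7.48% = 8.9636%
α = actual − benchmark = 11.21% − 8.9636% = +2.25%

+2.25%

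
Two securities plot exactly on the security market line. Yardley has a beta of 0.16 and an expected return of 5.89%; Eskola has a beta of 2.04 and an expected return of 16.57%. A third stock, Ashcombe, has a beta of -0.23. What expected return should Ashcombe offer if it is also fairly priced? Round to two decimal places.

MRP (SML slope) = (16.57% − 5.89%) / (2.04 − 0.16) = 10.68% / 1.88 = 5.6809%
R_f (intercept) = 5.89% − 0.16 × 5.6809% = 4.9811%
E(R_Ashcombe) = R_f + β × MRP = 4.9811% + -0.23 × 5.6809% = 3.67%

3.67%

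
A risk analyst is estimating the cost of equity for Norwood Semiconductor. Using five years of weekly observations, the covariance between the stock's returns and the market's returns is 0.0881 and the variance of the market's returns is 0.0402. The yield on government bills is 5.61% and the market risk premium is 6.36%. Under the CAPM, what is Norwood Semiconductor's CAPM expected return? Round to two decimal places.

β = Cov(R_i, R_m) / Var(R_m) = 0.0881 / 0.0402 = 2.1915
E(R) = R_f + β × MRP = 5.61% + 2.1915 × 6.36% = 19.55%

19.55%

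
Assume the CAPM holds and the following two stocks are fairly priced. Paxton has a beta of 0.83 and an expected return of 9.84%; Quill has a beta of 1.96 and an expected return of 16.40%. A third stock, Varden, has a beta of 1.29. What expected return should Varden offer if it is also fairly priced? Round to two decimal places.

12.51%

MRP (SML slope) = (16.40% − 9.84%) / (1.96 − 0.83) = 6.56% / 1.13 = 5.8053%
R_f (intercept) = 9.84% − 0.83 × 5.8053% = 5.0216%
E(R_Varden) = R_f + β × MRP = 5.0216% + 1.29 × 5.8053% = 12.51%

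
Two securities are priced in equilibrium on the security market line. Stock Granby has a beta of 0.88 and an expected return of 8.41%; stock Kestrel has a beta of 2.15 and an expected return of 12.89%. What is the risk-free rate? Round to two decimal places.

Both satisfy E(R) = R_f + β·MRP, so the slope of the SML is
MRP = (12.89% − 8.41%) / (2.15 − 0.88) = 4.48% / 1.27 = 3.5276%
R_f = E(R_Granby) − β_Granby·MRP = 8.41% − 0.88 × 3.5276% = 5.3057%

5.31%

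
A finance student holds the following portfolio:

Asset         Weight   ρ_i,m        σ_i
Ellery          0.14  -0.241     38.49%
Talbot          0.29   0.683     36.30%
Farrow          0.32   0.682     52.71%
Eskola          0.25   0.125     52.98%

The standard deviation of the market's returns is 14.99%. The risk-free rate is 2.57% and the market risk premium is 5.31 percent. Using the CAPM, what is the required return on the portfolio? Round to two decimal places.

9.32%

β_Ellery = -0.241 × 38.49% / 14.99% = -0.6188
β_Talbot = 0.683 × 36.30% / 14.99% = 1.6540
β_Farrow = 0.682 × 52.71% / 14.99% = 2.3981
β_Eskola = 0.125 × 52.98% / 14.99% = 0.4418
β_P = Σ w_i β_i = 0.14×-0.6188 + 0.29×1.6540 + 0.32×2.3981 + 0.25×0.4418 = 1.2709
E(R_P) = R_f + β_P × MRP = 2.57% + 1.2709 × 5.31% = 9.32%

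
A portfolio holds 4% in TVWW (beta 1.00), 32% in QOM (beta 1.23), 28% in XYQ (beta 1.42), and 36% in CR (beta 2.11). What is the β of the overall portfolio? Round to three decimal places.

1.591

β_P = Σ w_i β_i = 0.04×1.00 + 0.32×1.23 + 0.28×1.42 + 0.36×2.11 = 1.5908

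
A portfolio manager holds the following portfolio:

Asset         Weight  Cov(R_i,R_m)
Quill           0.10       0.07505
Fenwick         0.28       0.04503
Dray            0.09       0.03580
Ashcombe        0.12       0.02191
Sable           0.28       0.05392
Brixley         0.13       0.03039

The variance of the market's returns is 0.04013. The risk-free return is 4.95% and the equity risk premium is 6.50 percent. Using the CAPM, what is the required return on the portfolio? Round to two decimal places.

12.24%

β_Quill = 0.07505 / 0.04013 = 1.8702
β_Fenwick = 0.04503 / 0.04013 = 1.1221
β_Dray = 0.03580 / 0.04013 = 0.8921
β_Ashcombe = 0.02191 / 0.04013 = 0.5460
β_Sable = 0.05392 / 0.04013 = 1.3436
β_Brixley = 0.03039 / 0.04013 = 0.7573
β_P = Σ w_i β_i = 0.10×1.8702 + 0.28×1.1221 + 0.09×0.8921 + 0.12×0.5460 + 0.28×1.3436 + 0.13×0.7573 = 1.1217
E(R_P) = R_f + β_P × MRP = 4.95% + 1.1217 × 6.50% = 12.24%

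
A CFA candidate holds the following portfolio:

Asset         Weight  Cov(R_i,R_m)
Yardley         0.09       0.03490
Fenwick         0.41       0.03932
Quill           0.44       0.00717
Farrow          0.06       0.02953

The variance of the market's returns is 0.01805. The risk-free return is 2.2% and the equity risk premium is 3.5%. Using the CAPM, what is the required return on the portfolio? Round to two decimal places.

β_Yardley = 0.03490 / 0.01805 = 1.9335
β_Fenwick = 0.03932 / 0.01805 = 2.1784
β_Quill = 0.00717 / 0.01805 = 0.3972
β_Farrow = 0.02953 / 0.01805 = 1.6360
β_P = Σ w_i β_i = 0.09×1.9335 + 0.41×2.1784 + 0.44×0.3972 + 0.06×1.6360 = 1.3401
E(R_P) = R_f + β_P × MRP = 2.2% + 1.3401 × 3.5% = 6.89%

6.89%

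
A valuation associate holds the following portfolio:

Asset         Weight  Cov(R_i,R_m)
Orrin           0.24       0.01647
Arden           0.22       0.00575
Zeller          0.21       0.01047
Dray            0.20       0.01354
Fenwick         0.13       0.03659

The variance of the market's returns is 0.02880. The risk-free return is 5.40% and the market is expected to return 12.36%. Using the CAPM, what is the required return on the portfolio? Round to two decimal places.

9.00%

β_Orrin = 0.01647 / 0.02880 = 0.5719
β_Arden = 0.00575 / 0.02880 = 0.1997
β_Zeller = 0.01047 / 0.02880 = 0.3635
β_Dray = 0.01354 / 0.02880 = 0.4701
β_Fenwick = 0.03659 / 0.02880 = 1.2705
β_P = Σ w_i β_i = 0.24×0.5719 + 0.22×0.1997 + 0.21×0.3635 + 0.20×0.4701 + 0.13×1.2705 = 0.5167
MRP = 12.36% − 5.40% = 6.96%
E(R_P) = R_f + β_P × MRP = 5.40% + 0.5167 × 6.96% = 9.00%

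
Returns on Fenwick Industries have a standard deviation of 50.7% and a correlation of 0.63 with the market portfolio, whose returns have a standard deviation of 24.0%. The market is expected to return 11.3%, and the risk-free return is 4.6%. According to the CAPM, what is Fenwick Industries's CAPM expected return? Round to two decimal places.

13.52%

β = ρ × σ_i / σ_m = 0.63 × 50.7% / 24.0% = 1.3309
MRP = 11.3% − 4.6% = 6.70%
E(R) = 4.6% + 1.3309 × 6.7% = 13.52%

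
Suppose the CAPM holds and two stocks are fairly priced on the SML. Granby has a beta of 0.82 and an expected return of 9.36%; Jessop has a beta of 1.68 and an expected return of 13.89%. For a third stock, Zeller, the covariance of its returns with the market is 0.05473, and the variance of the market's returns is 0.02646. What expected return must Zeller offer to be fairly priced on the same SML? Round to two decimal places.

MRP = (13.89% − 9.36%) / (1.68 − 0.82) = 5.2674%
R_f = 9.36% − 0.82 × 5.2674% = 5.0407%
β_Zeller = Cov / Var(R_m) = 0.05473 / 0.02646 = 2.0684
E(R_Zeller) = R_f + β × MRP = 5.0407% + 2.0684 × 5.2674% = 15.94%

15.94%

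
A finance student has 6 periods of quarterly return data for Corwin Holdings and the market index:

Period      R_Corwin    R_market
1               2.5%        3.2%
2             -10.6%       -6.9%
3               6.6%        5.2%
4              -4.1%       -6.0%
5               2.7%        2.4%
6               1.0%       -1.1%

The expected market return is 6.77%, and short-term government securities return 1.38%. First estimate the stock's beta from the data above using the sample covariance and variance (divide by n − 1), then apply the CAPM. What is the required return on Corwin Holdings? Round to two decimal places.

7.55%

Mean R_i = (2.5 − 10.6 + 6.6 − 4.1 + 2.7 + 1.0) / 6 = -0.3167%
Mean R_m = (3.2 − 6.9 + 5.2 − 6.0 + 2.4 − 1.1) / 6 = -0.5333%
Σ(R_i − R̄_i)(R_m − R̄_m) = 144.4267  ⇒  Cov = 144.4267 / 5 = 28.8853
Σ(R_m − R̄_m)² = 126.1533  ⇒  Var(R_m) = 126.1533 / 5 = 25.2307
β = Cov / Var(R_m) = 28.8853 / 25.2307 = 1.1448
MRP = 6.77% − 1.38% = 5.39%
E(R) = R_f + β × MRP = 1.38% + 1.1448 × 5.39% = 7.55%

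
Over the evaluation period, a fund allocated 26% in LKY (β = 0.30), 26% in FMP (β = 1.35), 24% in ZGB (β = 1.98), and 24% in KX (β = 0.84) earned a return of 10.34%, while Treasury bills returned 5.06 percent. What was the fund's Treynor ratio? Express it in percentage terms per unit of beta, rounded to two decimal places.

β_P = 0.26×0.30 + 0.26×1.35 + 0.24×1.98 + 0.24×0.84 = 1.1058
Treynor = (R_P − R_f) / β_P = (10.34% − 5.06%) / 1.1058 = 5.28% / 1.1058 = 4.77%

4.77%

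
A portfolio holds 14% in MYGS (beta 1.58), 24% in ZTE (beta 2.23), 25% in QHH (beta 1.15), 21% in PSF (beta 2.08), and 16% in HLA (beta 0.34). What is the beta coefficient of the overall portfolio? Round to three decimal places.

1.535

β_P = Σ w_i β_i = 0.14×1.58 + 0.24×2.23 + 0.25×1.15 + 0.21×2.08 + 0.16×0.34 = 1.5351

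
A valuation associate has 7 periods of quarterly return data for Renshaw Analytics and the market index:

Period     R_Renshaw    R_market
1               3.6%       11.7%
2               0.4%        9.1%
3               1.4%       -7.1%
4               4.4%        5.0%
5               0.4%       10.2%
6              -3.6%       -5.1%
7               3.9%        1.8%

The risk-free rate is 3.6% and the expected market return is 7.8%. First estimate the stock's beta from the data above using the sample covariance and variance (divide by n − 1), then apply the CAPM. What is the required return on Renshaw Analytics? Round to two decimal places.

Mean R_i = (3.6 + 0.4 + 1.4 + 4.4 + 0.4 − 3.6 + 3.9) / 7 = 1.5000%
Mean R_m = (11.7 + 9.1 − 7.1 + 5.0 + 10.2 − 5.1 + 1.8) / 7 = 3.6571%
Σ(R_i − R̄_i)(R_m − R̄_m) = 48.8800  ⇒  Cov = 48.8800 / 6 = 8.1467
Σ(R_m − R̄_m)² = 334.7771  ⇒  Var(R_m) = 334.7771 / 6 = 55.7962
β = Cov / Var(R_m) = 8.1467 / 55.7962 = 0.1460
MRP = 7.8% − 3.6% = 4.20%
E(R) = R_f + β × MRP = 3.6% + 0.1460 × 4.2% = 4.21%

4.21%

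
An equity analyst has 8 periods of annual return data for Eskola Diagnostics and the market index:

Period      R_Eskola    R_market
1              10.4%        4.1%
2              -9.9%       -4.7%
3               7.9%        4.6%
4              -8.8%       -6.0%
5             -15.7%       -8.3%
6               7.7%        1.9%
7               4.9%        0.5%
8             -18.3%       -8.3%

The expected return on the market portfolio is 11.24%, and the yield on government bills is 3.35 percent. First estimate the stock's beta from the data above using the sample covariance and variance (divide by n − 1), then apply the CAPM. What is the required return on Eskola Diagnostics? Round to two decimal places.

20.04%

Mean R_i = (10.4 − 9.9 + 7.9 − 8.8 − 15.7 + 7.7 + 4.9 − 18.3) / 8 = -2.7250%
Mean R_m = (4.1 − 4.7 + 4.6 − 6.0 − 8.3 + 1.9 + 0.5 − 8.3) / 8 = -2.0250%
Σ(R_i − R̄_i)(R_m − R̄_m) = 433.4450  ⇒  Cov = 433.4450 / 7 = 61.9207
Σ(R_m − R̄_m)² = 204.8950  ⇒  Var(R_m) = 204.8950 / 7 = 29.2707
β = Cov / Var(R_m) = 61.9207 / 29.2707 = 2.1154
MRP = 11.24% − 3.35% = 7.89%
E(R) = R_f + β × MRP = 3.35% + 2.1154 × 7.89% = 20.04%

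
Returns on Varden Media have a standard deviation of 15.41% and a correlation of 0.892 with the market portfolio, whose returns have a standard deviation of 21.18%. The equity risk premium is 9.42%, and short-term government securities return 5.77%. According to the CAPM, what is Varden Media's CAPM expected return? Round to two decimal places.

β = ρ × σ_i / σ_m = 0.892 × 15.41% / 21.18% = 0.6490
E(R) = 5.77% + 0.6490 × 9.42% = 11.88%

11.88%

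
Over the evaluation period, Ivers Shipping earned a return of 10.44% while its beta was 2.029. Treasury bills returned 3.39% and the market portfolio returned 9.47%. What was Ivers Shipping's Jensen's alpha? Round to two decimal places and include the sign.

-5.29%

Market excess return = 9.47% − 3.39% = 6.08%
CAPM benchmark = R_f + β(R_m − R_f) = 3.39% + 2.029 × 6.08% = 15.72632%
α = actual − benchmark = 10.44% − 15.72632% = -5.29%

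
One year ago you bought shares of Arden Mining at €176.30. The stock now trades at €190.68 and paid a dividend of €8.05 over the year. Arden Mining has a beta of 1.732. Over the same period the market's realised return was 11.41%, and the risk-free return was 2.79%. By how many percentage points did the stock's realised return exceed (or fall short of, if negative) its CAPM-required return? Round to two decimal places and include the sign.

-5.00%

Realised HPR = (P1 + D1 − P0) / P0 = (190.68 + 8.05 − 176.30) / 176.30 = 22.43 / 176.30 = 12.7226%
MRP = 11.41% − 2.79% = 8.62%
CAPM required = R_f + β·MRP = 2.79% + 1.732 × 8.62% = 17.71984%
α = realised − required = 12.7226% − 17.71984% = -5.00%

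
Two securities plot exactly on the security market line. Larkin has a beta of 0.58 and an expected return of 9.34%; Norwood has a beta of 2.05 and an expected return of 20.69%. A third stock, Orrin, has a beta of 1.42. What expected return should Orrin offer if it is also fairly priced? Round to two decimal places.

15.83%

MRP (SML slope) = (20.69% − 9.34%) / (2.05 − 0.58) = 11.35% / 1.47 = 7.7211%
R_f (intercept) = 9.34% − 0.58 × 7.7211% = 4.8618%
E(R_Orrin) = R_f + β × MRP = 4.8618% + 1.42 × 7.7211% = 15.83%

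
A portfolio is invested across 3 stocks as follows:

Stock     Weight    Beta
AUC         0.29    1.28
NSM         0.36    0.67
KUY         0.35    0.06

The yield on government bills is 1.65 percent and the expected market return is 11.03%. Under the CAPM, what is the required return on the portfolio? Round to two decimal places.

7.59%

β_P = Σ w_i β_i = 0.29×1.28 + 0.36×0.67 + 0.35×0.06 = 0.6334
MRP = 11.03% − 1.65% = 9.38%
E(R_P) = R_f + β_P × MRP = 1.65% + 0.6334 × 9.38% = 7.59%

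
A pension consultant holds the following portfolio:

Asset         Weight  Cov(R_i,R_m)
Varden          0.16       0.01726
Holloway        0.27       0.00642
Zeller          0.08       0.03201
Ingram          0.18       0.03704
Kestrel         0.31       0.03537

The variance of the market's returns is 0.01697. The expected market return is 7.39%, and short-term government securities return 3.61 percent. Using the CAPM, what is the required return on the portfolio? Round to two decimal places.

β_Varden = 0.01726 / 0.01697 = 1.0171
β_Holloway = 0.00642 / 0.01697 = 0.3783
β_Zeller = 0.03201 / 0.01697 = 1.8863
β_Ingram = 0.03704 / 0.01697 = 2.1827
β_Kestrel = 0.03537 / 0.01697 = 2.0843
β_P = Σ w_i β_i = 0.16×1.0171 + 0.27×0.3783 + 0.08×1.8863 + 0.18×2.1827 + 0.31×2.0843 = 1.4548
MRP = 7.39% − 3.61% = 3.78%
E(R_P) = R_f + β_P × MRP = 3.61% + 1.4548 × 3.78% = 9.11%

9.11%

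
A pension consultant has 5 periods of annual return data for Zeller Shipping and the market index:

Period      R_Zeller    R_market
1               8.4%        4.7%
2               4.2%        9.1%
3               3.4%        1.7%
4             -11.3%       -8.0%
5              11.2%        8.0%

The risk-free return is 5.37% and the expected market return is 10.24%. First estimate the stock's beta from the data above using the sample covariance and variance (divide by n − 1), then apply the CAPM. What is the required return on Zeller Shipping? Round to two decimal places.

10.93%

Mean R_i = (8.4 + 4.2 + 3.4 − 11.3 + 11.2) / 5 = 3.1800%
Mean R_m = (4.7 + 9.1 + 1.7 − 8.0 + 8.0) / 5 = 3.1000%
Σ(R_i − R̄_i)(R_m − R̄_m) = 214.1900  ⇒  Cov = 214.1900 / 4 = 53.5475
Σ(R_m − R̄_m)² = 187.7400  ⇒  Var(R_m) = 187.7400 / 4 = 46.9350
β = Cov / Var(R_m) = 53.5475 / 46.9350 = 1.1409
MRP = 10.24% − 5.37% = 4.87%
E(R) = R_f + β × MRP = 5.37% + 1.1409 × 4.87% = 10.93%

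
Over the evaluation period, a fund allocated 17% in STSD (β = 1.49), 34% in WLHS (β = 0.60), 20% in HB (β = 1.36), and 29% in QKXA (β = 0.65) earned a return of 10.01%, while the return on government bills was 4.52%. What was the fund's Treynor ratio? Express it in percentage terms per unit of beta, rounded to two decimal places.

β_P = 0.17×1.49 + 0.34×0.60 + 0.20×1.36 + 0.29×0.65 = 0.9178
Treynor = (R_P − R_f) / β_P = (10.01% − 4.52%) / 0.9178 = 5.49% / 0.9178 = 5.98%

5.98%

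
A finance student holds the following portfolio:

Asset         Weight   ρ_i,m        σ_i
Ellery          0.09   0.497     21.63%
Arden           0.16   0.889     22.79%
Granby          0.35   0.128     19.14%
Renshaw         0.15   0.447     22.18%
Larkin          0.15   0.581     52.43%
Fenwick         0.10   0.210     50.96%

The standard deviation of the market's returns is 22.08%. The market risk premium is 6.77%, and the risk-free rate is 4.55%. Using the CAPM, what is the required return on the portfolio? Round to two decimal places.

β_Ellery = 0.497 × 21.63% / 22.08% = 0.4869
β_Arden = 0.889 × 22.79% / 22.08% = 0.9176
β_Granby = 0.128 × 19.14% / 22.08% = 0.1110
β_Renshaw = 0.447 × 22.18% / 22.08% = 0.4490
β_Larkin = 0.581 × 52.43% / 22.08% = 1.3796
β_Fenwick = 0.210 × 50.96% / 22.08% = 0.4847
β_P = Σ w_i β_i = 0.09×0.4869 + 0.16×0.9176 + 0.35×0.1110 + 0.15×0.4490 + 0.15×1.3796 + 0.10×0.4847 = 0.5522
E(R_P) = R_f + β_P × MRP = 4.55% + 0.5522 × 6.77% = 8.29%

8.29%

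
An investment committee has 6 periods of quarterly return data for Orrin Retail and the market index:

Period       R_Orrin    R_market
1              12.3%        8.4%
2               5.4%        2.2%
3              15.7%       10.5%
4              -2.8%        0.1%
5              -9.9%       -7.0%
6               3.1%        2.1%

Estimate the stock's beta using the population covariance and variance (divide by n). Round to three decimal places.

1.494

Mean R_i = (12.3 + 5.4 + 15.7 − 2.8 − 9.9 + 3.1) / 6 = 3.9667%
Mean R_m = (8.4 + 2.2 + 10.5 + 0.1 − 7.0 + 2.1) / 6 = 2.7167%
Σ(R_i − R̄_i)(R_m − R̄_m) = 290.9233  ⇒  Cov = 290.9233 / 6 = 48.4872
Σ(R_m − R̄_m)² = 194.7883  ⇒  Var(R_m) = 194.7883 / 6 = 32.4647
β = Cov / Var(R_m) = 48.4872 / 32.4647 = 1.4935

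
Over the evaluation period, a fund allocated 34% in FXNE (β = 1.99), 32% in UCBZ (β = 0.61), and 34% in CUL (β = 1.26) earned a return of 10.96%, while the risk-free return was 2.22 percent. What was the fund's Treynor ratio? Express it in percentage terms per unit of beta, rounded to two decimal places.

6.72%

β_P = 0.34×1.99 + 0.32×0.61 + 0.34×1.26 = 1.3002
Treynor = (R_P − R_f) / β_P = (10.96% − 2.22%) / 1.3002 = 8.74% / 1.3002 = 6.72%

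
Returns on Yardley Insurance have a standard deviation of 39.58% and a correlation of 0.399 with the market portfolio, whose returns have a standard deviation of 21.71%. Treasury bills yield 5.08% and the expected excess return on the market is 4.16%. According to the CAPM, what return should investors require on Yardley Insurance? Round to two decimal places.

β = ρ × σ_i / σ_m = 0.399 × 39.58% / 21.71% = 0.7274
E(R) = 5.08% + 0.7274 × 4.16% = 8.11%

8.11%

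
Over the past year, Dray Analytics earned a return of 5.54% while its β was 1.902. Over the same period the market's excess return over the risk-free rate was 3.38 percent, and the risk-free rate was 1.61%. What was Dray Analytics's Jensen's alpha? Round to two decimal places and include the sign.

CAPM benchmark = R_f + β(R_m − R_f) = 1.61% + 1.902 × 3.38% = 8.03876%
α = actual − benchmark = 5.54% − 8.03876% = -2.50%

-2.50%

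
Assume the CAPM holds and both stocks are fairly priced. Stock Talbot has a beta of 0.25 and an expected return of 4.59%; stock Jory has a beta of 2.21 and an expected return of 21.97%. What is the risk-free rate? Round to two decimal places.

Both satisfy E(R) = R_f + β·MRP, so the slope of the SML is
MRP = (21.97% − 4.59%) / (2.21 − 0.25) = 17.38% / 1.96 = 8.8673%
R_f = E(R_Talbot) − β_Talbot·MRP = 4.59% − 0.25 × 8.8673% = 2.3732%

2.37%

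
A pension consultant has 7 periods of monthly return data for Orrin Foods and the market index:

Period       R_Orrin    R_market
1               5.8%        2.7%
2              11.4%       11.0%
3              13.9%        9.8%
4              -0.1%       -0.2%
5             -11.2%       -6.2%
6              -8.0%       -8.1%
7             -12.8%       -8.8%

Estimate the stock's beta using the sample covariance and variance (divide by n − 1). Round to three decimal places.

1.292

Mean R_i = (5.8 + 11.4 + 13.9 − 0.1 − 11.2 − 8.0 − 12.8) / 7 = -0.1429%
Mean R_m = (2.7 + 11.0 + 9.8 − 0.2 − 6.2 − 8.1 − 8.8) / 7 = 0.0286%
Σ(R_i − R̄_i)(R_m − R̄_m) = 524.2086  ⇒  Cov = 524.2086 / 6 = 87.3681
Σ(R_m − R̄_m)² = 405.8543  ⇒  Var(R_m) = 405.8543 / 6 = 67.6424
β = Cov / Var(R_m) = 87.3681 / 67.6424 = 1.2916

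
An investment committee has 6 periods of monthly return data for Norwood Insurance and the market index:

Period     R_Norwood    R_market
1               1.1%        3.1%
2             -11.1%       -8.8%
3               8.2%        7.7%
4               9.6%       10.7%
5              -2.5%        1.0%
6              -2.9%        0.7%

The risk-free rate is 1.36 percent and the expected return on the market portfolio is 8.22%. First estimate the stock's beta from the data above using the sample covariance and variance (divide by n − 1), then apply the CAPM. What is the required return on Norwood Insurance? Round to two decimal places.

Mean R_i = (1.1 − 11.1 + 8.2 + 9.6 − 2.5 − 2.9) / 6 = 0.4000%
Mean R_m = (3.1 − 8.8 + 7.7 + 10.7 + 1.0 + 0.7) / 6 = 2.4000%
Σ(R_i − R̄_i)(R_m − R̄_m) = 256.6600  ⇒  Cov = 256.6600 / 5 = 51.3320
Σ(R_m − R̄_m)² = 227.7600  ⇒  Var(R_m) = 227.7600 / 5 = 45.5520
β = Cov / Var(R_m) = 51.3320 / 45.5520 = 1.1269
MRP = 8.22% − 1.36% = 6.86%
E(R) = R_f + β × MRP = 1.36% + 1.1269 × 6.86% = 9.09%

9.09%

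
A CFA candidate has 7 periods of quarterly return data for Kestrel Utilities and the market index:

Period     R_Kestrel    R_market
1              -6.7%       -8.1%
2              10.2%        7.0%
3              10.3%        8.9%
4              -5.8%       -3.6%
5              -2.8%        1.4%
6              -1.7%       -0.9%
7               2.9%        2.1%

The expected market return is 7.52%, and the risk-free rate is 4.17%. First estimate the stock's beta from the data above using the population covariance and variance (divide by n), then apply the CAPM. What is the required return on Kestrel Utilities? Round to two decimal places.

7.98%

Mean R_i = (-6.7 + 10.2 + 10.3 − 5.8 − 2.8 − 1.7 + 2.9) / 7 = 0.9143%
Mean R_m = (-8.1 + 7.0 + 8.9 − 3.6 + 1.4 − 0.9 + 2.1) / 7 = 0.9714%
Σ(R_i − R̄_i)(R_m − R̄_m) = 235.7029  ⇒  Cov = 235.7029 / 7 = 33.6718
Σ(R_m − R̄_m)² = 207.3543  ⇒  Var(R_m) = 207.3543 / 7 = 29.6220
β = Cov / Var(R_m) = 33.6718 / 29.6220 = 1.1367
MRP = 7.52% − 4.17% = 3.35%
E(R) = R_f + β × MRP = 4.17% + 1.1367 × 3.35% = 7.98%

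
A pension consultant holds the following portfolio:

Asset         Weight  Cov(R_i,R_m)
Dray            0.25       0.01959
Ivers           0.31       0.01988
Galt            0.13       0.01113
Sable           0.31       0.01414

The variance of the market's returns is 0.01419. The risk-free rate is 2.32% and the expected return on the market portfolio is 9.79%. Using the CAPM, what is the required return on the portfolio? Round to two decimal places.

β_Dray = 0.01959 / 0.01419 = 1.3805
β_Ivers = 0.01988 / 0.01419 = 1.4010
β_Galt = 0.01113 / 0.01419 = 0.7844
β_Sable = 0.01414 / 0.01419 = 0.9965
β_P = Σ w_i β_i = 0.25×1.3805 + 0.31×1.4010 + 0.13×0.7844 + 0.31×0.9965 = 1.1903
MRP = 9.79% − 2.32% = 7.47%
E(R_P) = R_f + β_P × MRP = 2.32% + 1.1903 × 7.47% = 11.21%

11.21%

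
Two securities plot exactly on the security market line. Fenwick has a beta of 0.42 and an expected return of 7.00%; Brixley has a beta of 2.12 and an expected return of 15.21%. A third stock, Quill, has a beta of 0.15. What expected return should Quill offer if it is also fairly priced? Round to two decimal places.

MRP (SML slope) = (15.21% − 7.00%) / (2.12 − 0.42) = 8.21% / 1.70 = 4.8294%
R_f (intercept) = 7.00% − 0.42 × 4.8294% = 4.9717%
E(R_Quill) = R_f + β × MRP = 4.9717% + 0.15 × 4.8294% = 5.70%

5.70%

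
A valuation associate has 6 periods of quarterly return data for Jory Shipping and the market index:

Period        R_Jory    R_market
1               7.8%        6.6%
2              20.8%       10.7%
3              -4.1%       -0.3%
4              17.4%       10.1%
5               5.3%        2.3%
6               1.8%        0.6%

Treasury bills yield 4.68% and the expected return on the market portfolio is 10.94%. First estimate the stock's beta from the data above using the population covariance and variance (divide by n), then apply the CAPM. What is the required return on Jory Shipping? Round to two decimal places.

16.53%

Mean R_i = (7.8 + 20.8 − 4.1 + 17.4 + 5.3 + 1.8) / 6 = 8.1667%
Mean R_m = (6.6 + 10.7 − 0.3 + 10.1 + 2.3 + 0.6) / 6 = 5.0000%
Σ(R_i − R̄_i)(R_m − R̄_m) = 219.2800  ⇒  Cov = 219.2800 / 6 = 36.5467
Σ(R_m − R̄_m)² = 115.8000  ⇒  Var(R_m) = 115.8000 / 6 = 19.3000
β = Cov / Var(R_m) = 36.5467 / 19.3000 = 1.8936
MRP = 10.94% − 4.68% = 6.26%
E(R) = R_f + β × MRP = 4.68% + 1.8936 × 6.26% = 16.53%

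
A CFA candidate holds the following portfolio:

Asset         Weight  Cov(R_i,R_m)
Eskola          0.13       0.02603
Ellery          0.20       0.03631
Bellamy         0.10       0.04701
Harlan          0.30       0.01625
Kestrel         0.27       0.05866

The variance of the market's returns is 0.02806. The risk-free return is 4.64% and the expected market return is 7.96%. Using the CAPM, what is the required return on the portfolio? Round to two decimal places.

β_Eskola = 0.02603 / 0.02806 = 0.9277
β_Ellery = 0.03631 / 0.02806 = 1.2940
β_Bellamy = 0.04701 / 0.02806 = 1.6753
β_Harlan = 0.01625 / 0.02806 = 0.5791
β_Kestrel = 0.05866 / 0.02806 = 2.0905
β_P = Σ w_i β_i = 0.13×0.9277 + 0.20×1.2940 + 0.10×1.6753 + 0.30×0.5791 + 0.27×2.0905 = 1.2851
MRP = 7.96% − 4.64% = 3.32%
E(R_P) = R_f + β_P × MRP = 4.64% + 1.2851 × 3.32% = 8.91%

8.91%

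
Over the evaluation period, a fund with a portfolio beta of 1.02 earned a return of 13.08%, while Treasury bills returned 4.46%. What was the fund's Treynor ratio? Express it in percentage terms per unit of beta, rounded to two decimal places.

8.45%

Treynor = (R_P − R_f) / β_P = (13.08% − 4.46%) / 1.0200 = 8.62% / 1.0200 = 8.45%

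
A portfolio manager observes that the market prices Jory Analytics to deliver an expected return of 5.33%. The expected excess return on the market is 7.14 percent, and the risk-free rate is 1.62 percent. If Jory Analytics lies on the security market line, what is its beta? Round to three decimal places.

0.520

β = (E(R) − R_f) / MRP = (5.33% − 1.62%) / 7.14% = 3.71% / 7.14% = 0.520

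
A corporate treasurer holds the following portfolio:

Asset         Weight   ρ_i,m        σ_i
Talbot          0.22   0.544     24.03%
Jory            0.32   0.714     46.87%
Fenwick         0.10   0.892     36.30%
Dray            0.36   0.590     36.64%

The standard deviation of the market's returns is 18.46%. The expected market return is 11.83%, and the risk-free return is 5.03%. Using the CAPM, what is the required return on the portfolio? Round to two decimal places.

β_Talbot = 0.544 × 24.03% / 18.46% = 0.7081
β_Jory = 0.714 × 46.87% / 18.46% = 1.8128
β_Fenwick = 0.892 × 36.30% / 18.46% = 1.7540
β_Dray = 0.590 × 36.64% / 18.46% = 1.1711
β_P = Σ w_i β_i = 0.22×0.7081 + 0.32×1.8128 + 0.10×1.7540 + 0.36×1.1711 = 1.3329
MRP = 11.83% − 5.03% = 6.80%
E(R_P) = R_f + β_P × MRP = 5.03% + 1.3329 × 6.80% = 14.09%

14.09%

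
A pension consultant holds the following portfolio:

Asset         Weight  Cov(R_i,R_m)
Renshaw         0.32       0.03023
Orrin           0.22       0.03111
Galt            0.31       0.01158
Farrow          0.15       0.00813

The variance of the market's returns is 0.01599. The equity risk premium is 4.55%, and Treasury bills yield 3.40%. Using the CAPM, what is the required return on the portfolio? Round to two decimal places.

9.47%

β_Renshaw = 0.03023 / 0.01599 = 1.8906
β_Orrin = 0.03111 / 0.01599 = 1.9456
β_Galt = 0.01158 / 0.01599 = 0.7242
β_Farrow = 0.00813 / 0.01599 = 0.5084
β_P = Σ w_i β_i = 0.32×1.8906 + 0.22×1.9456 + 0.31×0.7242 + 0.15×0.5084 = 1.3338
E(R_P) = R_f + β_P × MRP = 3.40% + 1.3338 × 4.55% = 9.47%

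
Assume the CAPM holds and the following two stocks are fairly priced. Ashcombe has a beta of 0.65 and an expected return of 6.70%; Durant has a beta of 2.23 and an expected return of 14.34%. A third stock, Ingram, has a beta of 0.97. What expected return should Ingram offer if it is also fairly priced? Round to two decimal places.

8.25%

MRP (SML slope) = (14.34% − 6.70%) / (2.23 − 0.65) = 7.64% / 1.58 = 4.8354%
R_f (intercept) = 6.70% − 0.65 × 4.8354% = 3.5570%
E(R_Ingram) = R_f + β × MRP = 3.5570% + 0.97 × 4.8354% = 8.25%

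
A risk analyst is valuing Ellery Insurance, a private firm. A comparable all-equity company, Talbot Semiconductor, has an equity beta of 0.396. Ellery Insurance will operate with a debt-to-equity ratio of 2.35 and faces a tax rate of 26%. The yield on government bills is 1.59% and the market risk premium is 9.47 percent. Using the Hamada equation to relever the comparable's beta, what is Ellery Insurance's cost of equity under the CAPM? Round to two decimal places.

11.86%

β_L = β_U × [1 + (1 − t)(D/E)] = 0.396 × [1 + (1 − 0.26) × 2.35]
    = 0.396 × [1 + 0.74 × 2.35] = 0.396 × 2.7390 = 1.0846
E(R) = R_f + β_L × MRP = 1.59% + 1.0846 × 9.47% = 11.86%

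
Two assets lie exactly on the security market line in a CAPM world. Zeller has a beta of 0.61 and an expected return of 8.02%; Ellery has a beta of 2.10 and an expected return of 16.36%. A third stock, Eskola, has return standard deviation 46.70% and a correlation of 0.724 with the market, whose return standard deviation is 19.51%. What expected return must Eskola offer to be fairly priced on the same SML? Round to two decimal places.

14.31%

MRP = (16.36% − 8.02%) / (2.10 − 0.61) = 5.5973%
R_f = 8.02% − 0.61 × 5.5973% = 4.6056%
β_Eskola = ρ·σ_i/σ_m = 0.724 × 46.70 / 19.51 = 1.7330
E(R_Eskola) = R_f + β × MRP = 4.6056% + 1.7330 × 5.5973% = 14.31%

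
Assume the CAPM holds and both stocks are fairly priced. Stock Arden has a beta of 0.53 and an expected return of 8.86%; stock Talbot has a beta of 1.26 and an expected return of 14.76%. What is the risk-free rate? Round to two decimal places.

4.58%

Both satisfy E(R) = R_f + β·MRP, so the slope of the SML is
MRP = (14.76% − 8.86%) / (1.26 − 0.53) = 5.90% / 0.73 = 8.0822%
R_f = E(R_Arden) − β_Arden·MRP = 8.86% − 0.53 × 8.0822% = 4.5764%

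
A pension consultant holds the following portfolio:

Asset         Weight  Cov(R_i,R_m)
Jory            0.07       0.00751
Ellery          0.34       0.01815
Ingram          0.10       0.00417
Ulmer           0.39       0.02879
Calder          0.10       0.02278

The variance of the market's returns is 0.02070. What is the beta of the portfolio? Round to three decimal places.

β_Jory = 0.00751 / 0.02070 = 0.3628
β_Ellery = 0.01815 / 0.02070 = 0.8768
β_Ingram = 0.00417 / 0.02070 = 0.2014
β_Ulmer = 0.02879 / 0.02070 = 1.3908
β_Calder = 0.02278 / 0.02070 = 1.1005
β_P = Σ w_i β_i = 0.07×0.3628 + 0.34×0.8768 + 0.10×0.2014 + 0.39×1.3908 + 0.10×1.1005 = 0.9961

0.996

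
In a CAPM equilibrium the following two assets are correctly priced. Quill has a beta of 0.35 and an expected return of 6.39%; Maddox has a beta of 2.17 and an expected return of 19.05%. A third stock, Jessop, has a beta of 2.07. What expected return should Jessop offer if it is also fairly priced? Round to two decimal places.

MRP (SML slope) = (19.05% − 6.39%) / (2.17 − 0.35) = 12.66% / 1.82 = 6.9560%
R_f (intercept) = 6.39% − 0.35 × 6.9560% = 3.9554%
E(R_Jessop) = R_f + β × MRP = 3.9554% + 2.07 × 6.9560% = 18.35%

18.35%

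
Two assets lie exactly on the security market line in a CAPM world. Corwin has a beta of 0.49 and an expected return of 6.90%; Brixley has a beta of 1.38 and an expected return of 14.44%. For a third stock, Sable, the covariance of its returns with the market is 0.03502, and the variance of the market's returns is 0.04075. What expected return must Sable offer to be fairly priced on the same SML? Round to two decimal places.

10.03%

MRP = (14.44% − 6.90%) / (1.38 − 0.49) = 8.4719%
R_f = 6.90% − 0.49 × 8.4719% = 2.7488%
β_Sable = Cov / Var(R_m) = 0.03502 / 0.04075 = 0.8594
E(R_Sable) = R_f + β × MRP = 2.7488% + 0.8594 × 8.4719% = 10.03%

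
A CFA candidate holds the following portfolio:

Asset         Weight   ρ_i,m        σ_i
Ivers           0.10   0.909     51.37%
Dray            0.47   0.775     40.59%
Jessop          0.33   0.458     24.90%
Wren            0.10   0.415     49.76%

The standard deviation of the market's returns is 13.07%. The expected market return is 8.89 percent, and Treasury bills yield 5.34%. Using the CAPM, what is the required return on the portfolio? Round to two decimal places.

β_Ivers = 0.909 × 51.37% / 13.07% = 3.5727
β_Dray = 0.775 × 40.59% / 13.07% = 2.4068
β_Jessop = 0.458 × 24.90% / 13.07% = 0.8725
β_Wren = 0.415 × 49.76% / 13.07% = 1.5800
β_P = Σ w_i β_i = 0.10×3.5727 + 0.47×2.4068 + 0.33×0.8725 + 0.10×1.5800 = 1.9344
MRP = 8.89% − 5.34% = 3.55%
E(R_P) = R_f + β_P × MRP = 5.34% + 1.9344 × 3.55% = 12.21%

12.21%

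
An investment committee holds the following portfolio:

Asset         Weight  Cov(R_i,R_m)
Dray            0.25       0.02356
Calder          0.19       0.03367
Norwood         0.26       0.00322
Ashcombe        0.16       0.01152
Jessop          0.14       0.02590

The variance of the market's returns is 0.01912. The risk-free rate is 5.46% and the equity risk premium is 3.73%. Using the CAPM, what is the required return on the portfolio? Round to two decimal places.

9.09%

β_Dray = 0.02356 / 0.01912 = 1.2322
β_Calder = 0.03367 / 0.01912 = 1.7610
β_Norwood = 0.00322 / 0.01912 = 0.1684
β_Ashcombe = 0.01152 / 0.01912 = 0.6025
β_Jessop = 0.02590 / 0.01912 = 1.3546
β_P = Σ w_i β_i = 0.25×1.2322 + 0.19×1.7610 + 0.26×0.1684 + 0.16×0.6025 + 0.14×1.3546 = 0.9725
E(R_P) = R_f + β_P × MRP = 5.46% + 0.9725 × 3.73% = 9.09%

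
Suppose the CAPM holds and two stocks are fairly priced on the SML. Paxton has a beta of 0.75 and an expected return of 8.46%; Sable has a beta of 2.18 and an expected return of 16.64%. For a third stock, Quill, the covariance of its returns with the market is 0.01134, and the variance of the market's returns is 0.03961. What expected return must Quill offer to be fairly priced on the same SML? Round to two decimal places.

MRP = (16.64% − 8.46%) / (2.18 − 0.75) = 5.7203%
R_f = 8.46% − 0.75 × 5.7203% = 4.1698%
β_Quill = Cov / Var(R_m) = 0.01134 / 0.03961 = 0.2863
E(R_Quill) = R_f + β × MRP = 4.1698% + 0.2863 × 5.7203% = 5.81%

5.81%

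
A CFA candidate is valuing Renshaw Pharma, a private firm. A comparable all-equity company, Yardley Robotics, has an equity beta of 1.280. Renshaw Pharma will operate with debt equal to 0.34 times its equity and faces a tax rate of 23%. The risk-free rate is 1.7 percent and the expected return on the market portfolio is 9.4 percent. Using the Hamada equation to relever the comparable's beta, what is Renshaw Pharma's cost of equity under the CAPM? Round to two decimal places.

14.14%

β_L = β_U × [1 + (1 − t)(D/E)] = 1.280 × [1 + (1 − 0.23) × 0.34]
    = 1.280 × [1 + 0.77 × 0.34] = 1.280 × 1.2618 = 1.6151
MRP = 9.4% − 1.7% = 7.70%
E(R) = R_f + β_L × MRP = 1.7% + 1.6151 × 7.7% = 14.14%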